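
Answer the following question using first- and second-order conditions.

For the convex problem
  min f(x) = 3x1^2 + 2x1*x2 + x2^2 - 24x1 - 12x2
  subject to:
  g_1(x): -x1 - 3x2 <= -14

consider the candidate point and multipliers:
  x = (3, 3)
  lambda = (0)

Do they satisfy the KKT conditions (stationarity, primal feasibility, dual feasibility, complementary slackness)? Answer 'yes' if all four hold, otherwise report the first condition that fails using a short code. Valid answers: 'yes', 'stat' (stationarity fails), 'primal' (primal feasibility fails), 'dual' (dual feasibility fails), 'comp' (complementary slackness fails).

Gradient of f: grad f(x) = Q x + c = (0, 0)
Constraint values g_i(x) = a_i^T x - b_i:
  g_1((3, 3)) = 2
Stationarity residual: grad f(x) + sum_i lambda_i a_i = (0, 0)
  -> stationarity OK
Primal feasibility (all g_i <= 0): FAILS
Dual feasibility (all lambda_i >= 0): OK
Complementary slackness (lambda_i * g_i(x) = 0 for all i): OK

Verdict: the first failing condition is primal_feasibility -> primal.

primal


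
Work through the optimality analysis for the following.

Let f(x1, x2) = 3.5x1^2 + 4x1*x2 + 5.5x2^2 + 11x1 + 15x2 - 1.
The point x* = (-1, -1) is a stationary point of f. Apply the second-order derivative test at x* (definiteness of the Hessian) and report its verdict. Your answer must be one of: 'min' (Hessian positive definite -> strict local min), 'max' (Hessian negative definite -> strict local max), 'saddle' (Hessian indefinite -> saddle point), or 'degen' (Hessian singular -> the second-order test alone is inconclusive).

Compute the Hessian H = grad^2 f:
  H = [[7, 4], [4, 11]]
Verify stationarity: grad f(x*) = H x* + g = (0, 0).
Eigenvalues of H: 4.5279, 13.4721.
Both eigenvalues > 0, so H is positive definite -> x* is a strict local min.

min


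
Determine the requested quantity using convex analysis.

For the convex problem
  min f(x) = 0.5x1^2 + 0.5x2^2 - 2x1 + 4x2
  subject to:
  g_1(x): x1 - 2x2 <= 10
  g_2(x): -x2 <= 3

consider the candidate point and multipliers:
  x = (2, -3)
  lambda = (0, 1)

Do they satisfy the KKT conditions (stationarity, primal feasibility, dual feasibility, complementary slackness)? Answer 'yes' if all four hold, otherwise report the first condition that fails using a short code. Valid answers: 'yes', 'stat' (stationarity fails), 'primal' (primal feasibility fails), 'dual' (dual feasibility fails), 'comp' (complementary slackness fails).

Gradient of f: grad f(x) = Q x + c = (0, 1)
Constraint values g_i(x) = a_i^T x - b_i:
  g_1((2, -3)) = -2
  g_2((2, -3)) = 0
Stationarity residual: grad f(x) + sum_i lambda_i a_i = (0, 0)
  -> stationarity OK
Primal feasibility (all g_i <= 0): OK
Dual feasibility (all lambda_i >= 0): OK
Complementary slackness (lambda_i * g_i(x) = 0 for all i): OK

Verdict: yes, KKT holds.

yes


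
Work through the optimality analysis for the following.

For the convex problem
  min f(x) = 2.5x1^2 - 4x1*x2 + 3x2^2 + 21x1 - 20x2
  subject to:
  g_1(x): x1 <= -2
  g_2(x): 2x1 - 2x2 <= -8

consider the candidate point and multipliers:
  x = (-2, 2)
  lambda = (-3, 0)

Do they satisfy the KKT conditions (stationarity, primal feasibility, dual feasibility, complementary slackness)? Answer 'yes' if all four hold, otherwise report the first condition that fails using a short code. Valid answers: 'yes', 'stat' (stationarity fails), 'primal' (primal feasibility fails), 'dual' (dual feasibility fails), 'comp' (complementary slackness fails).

Gradient of f: grad f(x) = Q x + c = (3, 0)
Constraint values g_i(x) = a_i^T x - b_i:
  g_1((-2, 2)) = 0
  g_2((-2, 2)) = 0
Stationarity residual: grad f(x) + sum_i lambda_i a_i = (0, 0)
  -> stationarity OK
Primal feasibility (all g_i <= 0): OK
Dual feasibility (all lambda_i >= 0): FAILS
Complementary slackness (lambda_i * g_i(x) = 0 for all i): OK

Verdict: the first failing condition is dual_feasibility -> dual.

dual


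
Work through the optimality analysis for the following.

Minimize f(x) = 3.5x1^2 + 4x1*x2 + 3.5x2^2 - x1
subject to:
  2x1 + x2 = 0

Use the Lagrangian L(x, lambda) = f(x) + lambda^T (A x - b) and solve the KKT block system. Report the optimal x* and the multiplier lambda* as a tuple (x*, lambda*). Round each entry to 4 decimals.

Form the Lagrangian:
  L(x, lambda) = (1/2) x^T Q x + c^T x + lambda^T (A x - b)
Stationarity (grad_x L = 0): Q x + c + A^T lambda = 0.
Primal feasibility: A x = b.

This gives the KKT block system:
  [ Q   A^T ] [ x     ]   [-c ]
  [ A    0  ] [ lambda ] = [ b ]

Solving the linear system:
  x*      = (0.0526, -0.1053)
  lambda* = (0.5263)
  f(x*)   = -0.0263

x* = (0.0526, -0.1053), lambda* = (0.5263)


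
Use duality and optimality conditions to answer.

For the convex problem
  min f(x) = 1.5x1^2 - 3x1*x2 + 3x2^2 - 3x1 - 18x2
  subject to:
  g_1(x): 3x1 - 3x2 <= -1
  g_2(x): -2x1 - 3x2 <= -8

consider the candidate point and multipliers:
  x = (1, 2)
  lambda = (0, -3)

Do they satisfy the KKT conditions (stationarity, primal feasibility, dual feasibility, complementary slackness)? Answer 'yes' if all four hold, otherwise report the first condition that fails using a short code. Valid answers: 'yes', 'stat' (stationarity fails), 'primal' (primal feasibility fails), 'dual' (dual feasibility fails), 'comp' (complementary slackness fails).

Gradient of f: grad f(x) = Q x + c = (-6, -9)
Constraint values g_i(x) = a_i^T x - b_i:
  g_1((1, 2)) = -2
  g_2((1, 2)) = 0
Stationarity residual: grad f(x) + sum_i lambda_i a_i = (0, 0)
  -> stationarity OK
Primal feasibility (all g_i <= 0): OK
Dual feasibility (all lambda_i >= 0): FAILS
Complementary slackness (lambda_i * g_i(x) = 0 for all i): OK

Verdict: the first failing condition is dual_feasibility -> dual.

dual


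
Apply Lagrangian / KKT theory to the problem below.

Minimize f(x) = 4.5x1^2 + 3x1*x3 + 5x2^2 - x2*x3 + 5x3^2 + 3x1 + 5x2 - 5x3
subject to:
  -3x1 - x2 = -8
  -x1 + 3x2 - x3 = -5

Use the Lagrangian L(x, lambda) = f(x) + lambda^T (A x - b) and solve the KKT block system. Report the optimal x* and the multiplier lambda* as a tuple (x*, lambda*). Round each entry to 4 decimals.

Form the Lagrangian:
  L(x, lambda) = (1/2) x^T Q x + c^T x + lambda^T (A x - b)
Stationarity (grad_x L = 0): Q x + c + A^T lambda = 0.
Primal feasibility: A x = b.

This gives the KKT block system:
  [ Q   A^T ] [ x     ]   [-c ]
  [ A    0  ] [ lambda ] = [ b ]

Solving the linear system:
  x*      = (2.9091, -0.7273, -0.0909)
  lambda* = (8.4545, 3.5455)
  f(x*)   = 45.4545

x* = (2.9091, -0.7273, -0.0909), lambda* = (8.4545, 3.5455)


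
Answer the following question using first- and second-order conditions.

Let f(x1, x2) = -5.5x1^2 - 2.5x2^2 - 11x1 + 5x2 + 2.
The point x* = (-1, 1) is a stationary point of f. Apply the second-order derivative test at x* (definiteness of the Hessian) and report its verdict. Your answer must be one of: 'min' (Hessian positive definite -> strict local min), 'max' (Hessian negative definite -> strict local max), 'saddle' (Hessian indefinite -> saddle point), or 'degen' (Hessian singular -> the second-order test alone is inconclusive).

Compute the Hessian H = grad^2 f:
  H = [[-11, 0], [0, -5]]
Verify stationarity: grad f(x*) = H x* + g = (0, 0).
Eigenvalues of H: -11, -5.
Both eigenvalues < 0, so H is negative definite -> x* is a strict local max.

max


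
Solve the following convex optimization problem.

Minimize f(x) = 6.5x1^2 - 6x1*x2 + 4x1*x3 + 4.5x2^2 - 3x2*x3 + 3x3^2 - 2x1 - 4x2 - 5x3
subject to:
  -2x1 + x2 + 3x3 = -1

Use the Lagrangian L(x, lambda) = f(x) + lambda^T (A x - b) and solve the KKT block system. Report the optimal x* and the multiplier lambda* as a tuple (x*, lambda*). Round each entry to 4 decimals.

Form the Lagrangian:
  L(x, lambda) = (1/2) x^T Q x + c^T x + lambda^T (A x - b)
Stationarity (grad_x L = 0): Q x + c + A^T lambda = 0.
Primal feasibility: A x = b.

This gives the KKT block system:
  [ Q   A^T ] [ x     ]   [-c ]
  [ A    0  ] [ lambda ] = [ b ]

Solving the linear system:
  x*      = (0.7655, 0.757, -0.0754)
  lambda* = (1.5538)
  f(x*)   = -1.3141

x* = (0.7655, 0.757, -0.0754), lambda* = (1.5538)


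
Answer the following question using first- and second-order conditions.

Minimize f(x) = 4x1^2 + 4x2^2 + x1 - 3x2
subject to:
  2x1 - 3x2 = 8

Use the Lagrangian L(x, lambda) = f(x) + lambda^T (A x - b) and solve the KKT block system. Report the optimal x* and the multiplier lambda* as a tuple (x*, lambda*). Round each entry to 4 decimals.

Form the Lagrangian:
  L(x, lambda) = (1/2) x^T Q x + c^T x + lambda^T (A x - b)
Stationarity (grad_x L = 0): Q x + c + A^T lambda = 0.
Primal feasibility: A x = b.

This gives the KKT block system:
  [ Q   A^T ] [ x     ]   [-c ]
  [ A    0  ] [ lambda ] = [ b ]

Solving the linear system:
  x*      = (1.3173, -1.7885)
  lambda* = (-5.7692)
  f(x*)   = 26.4183

x* = (1.3173, -1.7885), lambda* = (-5.7692)


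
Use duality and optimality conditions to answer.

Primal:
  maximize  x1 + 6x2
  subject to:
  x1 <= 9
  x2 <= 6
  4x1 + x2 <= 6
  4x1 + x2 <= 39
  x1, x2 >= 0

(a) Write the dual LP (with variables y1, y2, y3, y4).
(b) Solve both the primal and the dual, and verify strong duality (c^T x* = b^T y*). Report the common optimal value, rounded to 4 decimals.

The standard primal-dual pair for 'max c^T x s.t. A x <= b, x >= 0' is:
  Dual:  min b^T y  s.t.  A^T y >= c,  y >= 0.

So the dual LP is:
  minimize  9y1 + 6y2 + 6y3 + 39y4
  subject to:
    y1 + 4y3 + 4y4 >= 1
    y2 + y3 + y4 >= 6
    y1, y2, y3, y4 >= 0

Solving the primal: x* = (0, 6).
  primal value c^T x* = 36.
Solving the dual: y* = (0, 5.75, 0.25, 0).
  dual value b^T y* = 36.
Strong duality: c^T x* = b^T y*. Confirmed.

36


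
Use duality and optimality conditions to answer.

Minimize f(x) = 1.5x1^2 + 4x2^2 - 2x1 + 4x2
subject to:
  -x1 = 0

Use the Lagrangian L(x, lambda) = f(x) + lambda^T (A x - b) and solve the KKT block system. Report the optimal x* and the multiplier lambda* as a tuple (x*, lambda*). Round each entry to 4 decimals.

Form the Lagrangian:
  L(x, lambda) = (1/2) x^T Q x + c^T x + lambda^T (A x - b)
Stationarity (grad_x L = 0): Q x + c + A^T lambda = 0.
Primal feasibility: A x = b.

This gives the KKT block system:
  [ Q   A^T ] [ x     ]   [-c ]
  [ A    0  ] [ lambda ] = [ b ]

Solving the linear system:
  x*      = (0, -0.5)
  lambda* = (-2)
  f(x*)   = -1

x* = (0, -0.5), lambda* = (-2)


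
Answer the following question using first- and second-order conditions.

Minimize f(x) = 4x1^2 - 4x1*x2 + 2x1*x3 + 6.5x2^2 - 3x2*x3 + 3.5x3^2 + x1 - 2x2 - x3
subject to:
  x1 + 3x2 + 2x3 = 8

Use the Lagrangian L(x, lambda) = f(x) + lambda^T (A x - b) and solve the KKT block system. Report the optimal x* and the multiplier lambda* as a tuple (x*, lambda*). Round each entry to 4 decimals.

Form the Lagrangian:
  L(x, lambda) = (1/2) x^T Q x + c^T x + lambda^T (A x - b)
Stationarity (grad_x L = 0): Q x + c + A^T lambda = 0.
Primal feasibility: A x = b.

This gives the KKT block system:
  [ Q   A^T ] [ x     ]   [-c ]
  [ A    0  ] [ lambda ] = [ b ]

Solving the linear system:
  x*      = (0.6274, 1.4479, 1.5145)
  lambda* = (-3.2564)
  f(x*)   = 11.1342

x* = (0.6274, 1.4479, 1.5145), lambda* = (-3.2564)


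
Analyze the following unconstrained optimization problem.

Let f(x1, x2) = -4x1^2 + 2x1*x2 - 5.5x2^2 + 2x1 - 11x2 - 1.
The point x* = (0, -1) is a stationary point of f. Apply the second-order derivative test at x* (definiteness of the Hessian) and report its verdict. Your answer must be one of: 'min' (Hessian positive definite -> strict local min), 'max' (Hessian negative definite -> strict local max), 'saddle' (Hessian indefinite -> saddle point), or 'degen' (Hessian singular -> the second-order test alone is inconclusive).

Compute the Hessian H = grad^2 f:
  H = [[-8, 2], [2, -11]]
Verify stationarity: grad f(x*) = H x* + g = (0, 0).
Eigenvalues of H: -12, -7.
Both eigenvalues < 0, so H is negative definite -> x* is a strict local max.

max


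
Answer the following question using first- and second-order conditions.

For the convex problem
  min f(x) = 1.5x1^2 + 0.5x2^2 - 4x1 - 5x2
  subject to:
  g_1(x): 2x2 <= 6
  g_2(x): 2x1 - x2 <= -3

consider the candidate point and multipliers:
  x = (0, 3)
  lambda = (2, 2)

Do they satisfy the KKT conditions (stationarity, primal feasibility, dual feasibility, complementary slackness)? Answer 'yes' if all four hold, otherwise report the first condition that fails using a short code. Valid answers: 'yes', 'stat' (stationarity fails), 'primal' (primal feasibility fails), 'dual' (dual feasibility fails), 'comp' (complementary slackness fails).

Gradient of f: grad f(x) = Q x + c = (-4, -2)
Constraint values g_i(x) = a_i^T x - b_i:
  g_1((0, 3)) = 0
  g_2((0, 3)) = 0
Stationarity residual: grad f(x) + sum_i lambda_i a_i = (0, 0)
  -> stationarity OK
Primal feasibility (all g_i <= 0): OK
Dual feasibility (all lambda_i >= 0): OK
Complementary slackness (lambda_i * g_i(x) = 0 for all i): OK

Verdict: yes, KKT holds.

yes


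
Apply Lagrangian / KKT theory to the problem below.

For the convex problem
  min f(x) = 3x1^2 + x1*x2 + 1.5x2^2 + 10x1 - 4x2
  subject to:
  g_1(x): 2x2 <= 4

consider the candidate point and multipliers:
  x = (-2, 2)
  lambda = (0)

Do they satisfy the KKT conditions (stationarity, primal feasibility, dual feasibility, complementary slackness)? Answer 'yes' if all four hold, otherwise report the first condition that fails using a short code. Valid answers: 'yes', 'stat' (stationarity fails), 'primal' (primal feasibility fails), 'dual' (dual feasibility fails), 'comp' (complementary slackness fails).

Gradient of f: grad f(x) = Q x + c = (0, 0)
Constraint values g_i(x) = a_i^T x - b_i:
  g_1((-2, 2)) = 0
Stationarity residual: grad f(x) + sum_i lambda_i a_i = (0, 0)
  -> stationarity OK
Primal feasibility (all g_i <= 0): OK
Dual feasibility (all lambda_i >= 0): OK
Complementary slackness (lambda_i * g_i(x) = 0 for all i): OK

Verdict: yes, KKT holds.

yes


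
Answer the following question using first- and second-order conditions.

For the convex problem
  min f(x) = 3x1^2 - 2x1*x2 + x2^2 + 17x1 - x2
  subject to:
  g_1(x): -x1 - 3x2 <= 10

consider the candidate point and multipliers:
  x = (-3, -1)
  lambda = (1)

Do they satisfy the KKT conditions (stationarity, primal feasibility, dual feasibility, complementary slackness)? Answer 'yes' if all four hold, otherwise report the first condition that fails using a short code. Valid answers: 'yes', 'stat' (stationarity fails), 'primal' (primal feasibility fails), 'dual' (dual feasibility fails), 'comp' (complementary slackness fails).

Gradient of f: grad f(x) = Q x + c = (1, 3)
Constraint values g_i(x) = a_i^T x - b_i:
  g_1((-3, -1)) = -4
Stationarity residual: grad f(x) + sum_i lambda_i a_i = (0, 0)
  -> stationarity OK
Primal feasibility (all g_i <= 0): OK
Dual feasibility (all lambda_i >= 0): OK
Complementary slackness (lambda_i * g_i(x) = 0 for all i): FAILS

Verdict: the first failing condition is complementary_slackness -> comp.

comp


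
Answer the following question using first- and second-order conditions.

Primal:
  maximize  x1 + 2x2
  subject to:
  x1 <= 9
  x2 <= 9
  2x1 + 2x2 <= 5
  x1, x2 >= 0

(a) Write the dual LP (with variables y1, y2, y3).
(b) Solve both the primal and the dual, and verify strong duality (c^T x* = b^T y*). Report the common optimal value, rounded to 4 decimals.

The standard primal-dual pair for 'max c^T x s.t. A x <= b, x >= 0' is:
  Dual:  min b^T y  s.t.  A^T y >= c,  y >= 0.

So the dual LP is:
  minimize  9y1 + 9y2 + 5y3
  subject to:
    y1 + 2y3 >= 1
    y2 + 2y3 >= 2
    y1, y2, y3 >= 0

Solving the primal: x* = (0, 2.5).
  primal value c^T x* = 5.
Solving the dual: y* = (0, 0, 1).
  dual value b^T y* = 5.
Strong duality: c^T x* = b^T y*. Confirmed.

5


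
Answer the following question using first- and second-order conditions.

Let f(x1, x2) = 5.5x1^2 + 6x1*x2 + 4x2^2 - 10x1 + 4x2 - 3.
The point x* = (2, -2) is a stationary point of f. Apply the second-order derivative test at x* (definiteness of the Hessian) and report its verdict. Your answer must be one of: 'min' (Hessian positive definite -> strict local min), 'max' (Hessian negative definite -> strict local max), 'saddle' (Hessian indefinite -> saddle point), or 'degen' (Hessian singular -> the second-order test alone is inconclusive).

Compute the Hessian H = grad^2 f:
  H = [[11, 6], [6, 8]]
Verify stationarity: grad f(x*) = H x* + g = (0, 0).
Eigenvalues of H: 3.3153, 15.6847.
Both eigenvalues > 0, so H is positive definite -> x* is a strict local min.

min


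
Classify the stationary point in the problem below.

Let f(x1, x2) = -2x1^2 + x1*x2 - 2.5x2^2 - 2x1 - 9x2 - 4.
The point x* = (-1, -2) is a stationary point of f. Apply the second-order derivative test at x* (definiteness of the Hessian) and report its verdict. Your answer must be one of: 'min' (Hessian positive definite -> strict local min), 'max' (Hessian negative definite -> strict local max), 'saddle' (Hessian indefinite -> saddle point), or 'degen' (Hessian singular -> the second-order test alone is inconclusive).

Compute the Hessian H = grad^2 f:
  H = [[-4, 1], [1, -5]]
Verify stationarity: grad f(x*) = H x* + g = (0, 0).
Eigenvalues of H: -5.618, -3.382.
Both eigenvalues < 0, so H is negative definite -> x* is a strict local max.

max


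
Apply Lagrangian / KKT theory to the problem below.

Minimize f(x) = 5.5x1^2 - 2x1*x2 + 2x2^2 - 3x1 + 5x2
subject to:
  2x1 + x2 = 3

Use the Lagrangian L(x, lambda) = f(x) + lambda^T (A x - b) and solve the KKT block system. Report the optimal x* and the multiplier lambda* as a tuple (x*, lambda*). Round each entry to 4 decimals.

Form the Lagrangian:
  L(x, lambda) = (1/2) x^T Q x + c^T x + lambda^T (A x - b)
Stationarity (grad_x L = 0): Q x + c + A^T lambda = 0.
Primal feasibility: A x = b.

This gives the KKT block system:
  [ Q   A^T ] [ x     ]   [-c ]
  [ A    0  ] [ lambda ] = [ b ]

Solving the linear system:
  x*      = (1.2286, 0.5429)
  lambda* = (-4.7143)
  f(x*)   = 6.5857

x* = (1.2286, 0.5429), lambda* = (-4.7143)


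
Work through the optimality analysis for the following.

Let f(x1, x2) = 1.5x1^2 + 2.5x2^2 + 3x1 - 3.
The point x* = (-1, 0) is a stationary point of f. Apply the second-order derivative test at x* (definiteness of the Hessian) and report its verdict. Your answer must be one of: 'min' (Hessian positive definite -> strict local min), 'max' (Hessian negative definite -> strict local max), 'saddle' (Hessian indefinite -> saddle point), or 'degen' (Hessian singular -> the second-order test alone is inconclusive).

Compute the Hessian H = grad^2 f:
  H = [[3, 0], [0, 5]]
Verify stationarity: grad f(x*) = H x* + g = (0, 0).
Eigenvalues of H: 3, 5.
Both eigenvalues > 0, so H is positive definite -> x* is a strict local min.

min


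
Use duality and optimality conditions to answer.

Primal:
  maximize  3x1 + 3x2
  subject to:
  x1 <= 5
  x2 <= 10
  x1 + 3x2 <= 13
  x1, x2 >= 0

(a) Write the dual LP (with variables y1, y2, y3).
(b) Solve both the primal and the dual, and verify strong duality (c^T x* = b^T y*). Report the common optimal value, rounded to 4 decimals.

The standard primal-dual pair for 'max c^T x s.t. A x <= b, x >= 0' is:
  Dual:  min b^T y  s.t.  A^T y >= c,  y >= 0.

So the dual LP is:
  minimize  5y1 + 10y2 + 13y3
  subject to:
    y1 + y3 >= 3
    y2 + 3y3 >= 3
    y1, y2, y3 >= 0

Solving the primal: x* = (5, 2.6667).
  primal value c^T x* = 23.
Solving the dual: y* = (2, 0, 1).
  dual value b^T y* = 23.
Strong duality: c^T x* = b^T y*. Confirmed.

23


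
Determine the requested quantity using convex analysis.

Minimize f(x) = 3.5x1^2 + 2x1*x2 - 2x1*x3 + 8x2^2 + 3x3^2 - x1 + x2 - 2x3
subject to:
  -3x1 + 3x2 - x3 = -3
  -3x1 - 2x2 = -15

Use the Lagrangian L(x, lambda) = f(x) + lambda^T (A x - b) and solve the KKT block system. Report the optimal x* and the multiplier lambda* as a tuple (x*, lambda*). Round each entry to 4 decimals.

Form the Lagrangian:
  L(x, lambda) = (1/2) x^T Q x + c^T x + lambda^T (A x - b)
Stationarity (grad_x L = 0): Q x + c + A^T lambda = 0.
Primal feasibility: A x = b.

This gives the KKT block system:
  [ Q   A^T ] [ x     ]   [-c ]
  [ A    0  ] [ lambda ] = [ b ]

Solving the linear system:
  x*      = (3.3399, 2.4901, 0.4506)
  lambda* = (-5.9765, 14.796)
  f(x*)   = 101.1301

x* = (3.3399, 2.4901, 0.4506), lambda* = (-5.9765, 14.796)


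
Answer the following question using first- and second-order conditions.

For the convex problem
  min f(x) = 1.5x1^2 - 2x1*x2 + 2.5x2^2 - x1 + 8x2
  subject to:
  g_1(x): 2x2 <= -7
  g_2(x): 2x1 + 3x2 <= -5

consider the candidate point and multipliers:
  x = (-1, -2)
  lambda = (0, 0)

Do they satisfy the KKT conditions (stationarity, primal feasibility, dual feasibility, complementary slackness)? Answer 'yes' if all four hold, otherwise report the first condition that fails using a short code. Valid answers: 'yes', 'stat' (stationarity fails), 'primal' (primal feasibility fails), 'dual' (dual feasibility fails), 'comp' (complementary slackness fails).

Gradient of f: grad f(x) = Q x + c = (0, 0)
Constraint values g_i(x) = a_i^T x - b_i:
  g_1((-1, -2)) = 3
  g_2((-1, -2)) = -3
Stationarity residual: grad f(x) + sum_i lambda_i a_i = (0, 0)
  -> stationarity OK
Primal feasibility (all g_i <= 0): FAILS
Dual feasibility (all lambda_i >= 0): OK
Complementary slackness (lambda_i * g_i(x) = 0 for all i): OK

Verdict: the first failing condition is primal_feasibility -> primal.

primal


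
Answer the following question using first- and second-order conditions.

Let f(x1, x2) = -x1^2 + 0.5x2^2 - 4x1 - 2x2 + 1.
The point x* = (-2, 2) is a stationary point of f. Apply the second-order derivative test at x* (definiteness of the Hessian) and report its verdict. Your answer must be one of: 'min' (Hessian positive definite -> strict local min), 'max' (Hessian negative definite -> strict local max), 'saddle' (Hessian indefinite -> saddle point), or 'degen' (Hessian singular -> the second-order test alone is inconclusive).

Compute the Hessian H = grad^2 f:
  H = [[-2, 0], [0, 1]]
Verify stationarity: grad f(x*) = H x* + g = (0, 0).
Eigenvalues of H: -2, 1.
Eigenvalues have mixed signs, so H is indefinite -> x* is a saddle point.

saddle


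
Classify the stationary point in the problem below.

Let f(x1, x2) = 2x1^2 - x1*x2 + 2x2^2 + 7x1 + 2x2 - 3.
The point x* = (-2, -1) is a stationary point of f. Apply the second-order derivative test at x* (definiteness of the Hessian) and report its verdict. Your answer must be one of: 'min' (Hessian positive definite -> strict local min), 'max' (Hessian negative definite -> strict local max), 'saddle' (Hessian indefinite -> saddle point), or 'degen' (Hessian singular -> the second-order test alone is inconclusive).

Compute the Hessian H = grad^2 f:
  H = [[4, -1], [-1, 4]]
Verify stationarity: grad f(x*) = H x* + g = (0, 0).
Eigenvalues of H: 3, 5.
Both eigenvalues > 0, so H is positive definite -> x* is a strict local min.

min


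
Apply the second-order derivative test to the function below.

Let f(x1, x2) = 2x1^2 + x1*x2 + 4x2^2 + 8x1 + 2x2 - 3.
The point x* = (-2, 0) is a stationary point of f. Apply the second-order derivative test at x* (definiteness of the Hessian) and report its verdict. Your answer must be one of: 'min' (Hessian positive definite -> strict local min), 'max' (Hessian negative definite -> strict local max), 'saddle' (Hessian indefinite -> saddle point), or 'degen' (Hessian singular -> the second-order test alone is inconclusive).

Compute the Hessian H = grad^2 f:
  H = [[4, 1], [1, 8]]
Verify stationarity: grad f(x*) = H x* + g = (0, 0).
Eigenvalues of H: 3.7639, 8.2361.
Both eigenvalues > 0, so H is positive definite -> x* is a strict local min.

min


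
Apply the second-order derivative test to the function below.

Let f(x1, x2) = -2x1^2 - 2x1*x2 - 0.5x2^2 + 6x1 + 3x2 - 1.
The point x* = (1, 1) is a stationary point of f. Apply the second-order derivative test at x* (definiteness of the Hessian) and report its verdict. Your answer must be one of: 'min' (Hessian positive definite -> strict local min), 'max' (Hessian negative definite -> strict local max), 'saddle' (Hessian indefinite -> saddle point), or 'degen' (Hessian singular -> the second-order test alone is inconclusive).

Compute the Hessian H = grad^2 f:
  H = [[-4, -2], [-2, -1]]
Verify stationarity: grad f(x*) = H x* + g = (0, 0).
Eigenvalues of H: -5, 0.
H has a zero eigenvalue (singular; negative semidefinite but not definite), so H is neither positive definite, negative definite, nor indefinite. The second-order test alone is inconclusive -> degen.
(Indeed, f is constant along the null direction of H through x*, so x* is not a strict local extremum.)

degen


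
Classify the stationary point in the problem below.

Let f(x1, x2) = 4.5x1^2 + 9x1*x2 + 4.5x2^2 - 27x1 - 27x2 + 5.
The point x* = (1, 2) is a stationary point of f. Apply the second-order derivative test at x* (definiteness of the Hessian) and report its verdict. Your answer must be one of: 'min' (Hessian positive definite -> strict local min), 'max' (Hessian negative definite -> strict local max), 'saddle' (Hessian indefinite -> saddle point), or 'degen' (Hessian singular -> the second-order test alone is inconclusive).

Compute the Hessian H = grad^2 f:
  H = [[9, 9], [9, 9]]
Verify stationarity: grad f(x*) = H x* + g = (0, 0).
Eigenvalues of H: 0, 18.
H has a zero eigenvalue (singular; positive semidefinite but not definite), so H is neither positive definite, negative definite, nor indefinite. The second-order test alone is inconclusive -> degen.
(Indeed, f is constant along the null direction of H through x*, so x* is not a strict local extremum.)

degen


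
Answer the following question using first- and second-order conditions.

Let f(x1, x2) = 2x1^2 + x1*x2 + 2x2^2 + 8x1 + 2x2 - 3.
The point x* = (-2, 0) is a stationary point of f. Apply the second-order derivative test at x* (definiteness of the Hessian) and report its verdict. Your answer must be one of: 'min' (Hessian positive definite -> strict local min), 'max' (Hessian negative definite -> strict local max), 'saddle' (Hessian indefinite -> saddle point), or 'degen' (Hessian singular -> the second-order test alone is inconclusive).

Compute the Hessian H = grad^2 f:
  H = [[4, 1], [1, 4]]
Verify stationarity: grad f(x*) = H x* + g = (0, 0).
Eigenvalues of H: 3, 5.
Both eigenvalues > 0, so H is positive definite -> x* is a strict local min.

min


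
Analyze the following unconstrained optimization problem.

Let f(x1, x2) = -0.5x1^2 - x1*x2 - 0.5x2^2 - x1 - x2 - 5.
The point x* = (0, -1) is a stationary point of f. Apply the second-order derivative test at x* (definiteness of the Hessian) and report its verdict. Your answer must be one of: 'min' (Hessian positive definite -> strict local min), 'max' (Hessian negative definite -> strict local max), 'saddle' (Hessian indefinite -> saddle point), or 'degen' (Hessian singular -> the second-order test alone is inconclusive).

Compute the Hessian H = grad^2 f:
  H = [[-1, -1], [-1, -1]]
Verify stationarity: grad f(x*) = H x* + g = (0, 0).
Eigenvalues of H: -2, 0.
H has a zero eigenvalue (singular; negative semidefinite but not definite), so H is neither positive definite, negative definite, nor indefinite. The second-order test alone is inconclusive -> degen.
(Indeed, f is constant along the null direction of H through x*, so x* is not a strict local extremum.)

degen


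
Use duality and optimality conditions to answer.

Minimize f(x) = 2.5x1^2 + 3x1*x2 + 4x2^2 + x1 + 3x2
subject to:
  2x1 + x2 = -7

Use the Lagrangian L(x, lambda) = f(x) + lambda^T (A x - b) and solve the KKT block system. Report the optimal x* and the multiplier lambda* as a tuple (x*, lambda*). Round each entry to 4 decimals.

Form the Lagrangian:
  L(x, lambda) = (1/2) x^T Q x + c^T x + lambda^T (A x - b)
Stationarity (grad_x L = 0): Q x + c + A^T lambda = 0.
Primal feasibility: A x = b.

This gives the KKT block system:
  [ Q   A^T ] [ x     ]   [-c ]
  [ A    0  ] [ lambda ] = [ b ]

Solving the linear system:
  x*      = (-3.44, -0.12)
  lambda* = (8.28)
  f(x*)   = 27.08

x* = (-3.44, -0.12), lambda* = (8.28)


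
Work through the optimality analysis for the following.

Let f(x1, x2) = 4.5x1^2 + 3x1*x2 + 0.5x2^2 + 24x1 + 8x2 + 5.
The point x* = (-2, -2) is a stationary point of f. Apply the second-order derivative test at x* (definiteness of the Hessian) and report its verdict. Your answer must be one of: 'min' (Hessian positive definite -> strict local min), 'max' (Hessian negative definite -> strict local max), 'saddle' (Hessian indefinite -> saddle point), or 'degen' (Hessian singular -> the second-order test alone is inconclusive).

Compute the Hessian H = grad^2 f:
  H = [[9, 3], [3, 1]]
Verify stationarity: grad f(x*) = H x* + g = (0, 0).
Eigenvalues of H: 0, 10.
H has a zero eigenvalue (singular; positive semidefinite but not definite), so H is neither positive definite, negative definite, nor indefinite. The second-order test alone is inconclusive -> degen.
(Indeed, f is constant along the null direction of H through x*, so x* is not a strict local extremum.)

degen


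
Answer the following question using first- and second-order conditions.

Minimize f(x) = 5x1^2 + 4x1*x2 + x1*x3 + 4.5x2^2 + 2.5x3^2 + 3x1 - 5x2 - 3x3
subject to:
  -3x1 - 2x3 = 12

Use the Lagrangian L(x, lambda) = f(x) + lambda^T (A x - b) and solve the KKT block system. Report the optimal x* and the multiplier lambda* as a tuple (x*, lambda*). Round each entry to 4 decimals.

Form the Lagrangian:
  L(x, lambda) = (1/2) x^T Q x + c^T x + lambda^T (A x - b)
Stationarity (grad_x L = 0): Q x + c + A^T lambda = 0.
Primal feasibility: A x = b.

This gives the KKT block system:
  [ Q   A^T ] [ x     ]   [-c ]
  [ A    0  ] [ lambda ] = [ b ]

Solving the linear system:
  x*      = (-2.9578, 1.8702, -1.5632)
  lambda* = (-6.887)
  f(x*)   = 34.5548

x* = (-2.9578, 1.8702, -1.5632), lambda* = (-6.887)


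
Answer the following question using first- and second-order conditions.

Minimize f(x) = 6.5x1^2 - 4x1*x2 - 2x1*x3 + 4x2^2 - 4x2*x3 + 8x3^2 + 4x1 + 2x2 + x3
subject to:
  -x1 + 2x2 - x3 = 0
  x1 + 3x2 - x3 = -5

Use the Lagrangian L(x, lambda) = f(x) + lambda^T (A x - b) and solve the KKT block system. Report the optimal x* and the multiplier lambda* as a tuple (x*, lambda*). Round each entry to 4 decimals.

Form the Lagrangian:
  L(x, lambda) = (1/2) x^T Q x + c^T x + lambda^T (A x - b)
Stationarity (grad_x L = 0): Q x + c + A^T lambda = 0.
Primal feasibility: A x = b.

This gives the KKT block system:
  [ Q   A^T ] [ x     ]   [-c ]
  [ A    0  ] [ lambda ] = [ b ]

Solving the linear system:
  x*      = (-1.8329, -1.3342, -0.8354)
  lambda* = (-8.0923, 4.7282)
  f(x*)   = 6.4027

x* = (-1.8329, -1.3342, -0.8354), lambda* = (-8.0923, 4.7282)


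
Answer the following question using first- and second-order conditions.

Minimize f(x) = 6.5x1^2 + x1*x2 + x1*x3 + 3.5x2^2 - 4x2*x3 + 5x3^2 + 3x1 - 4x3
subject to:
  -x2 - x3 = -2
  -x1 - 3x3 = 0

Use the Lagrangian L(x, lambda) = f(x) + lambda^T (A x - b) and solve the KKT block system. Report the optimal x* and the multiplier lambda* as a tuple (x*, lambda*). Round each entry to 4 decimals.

Form the Lagrangian:
  L(x, lambda) = (1/2) x^T Q x + c^T x + lambda^T (A x - b)
Stationarity (grad_x L = 0): Q x + c + A^T lambda = 0.
Primal feasibility: A x = b.

This gives the KKT block system:
  [ Q   A^T ] [ x     ]   [-c ]
  [ A    0  ] [ lambda ] = [ b ]

Solving the linear system:
  x*      = (-0.8662, 1.7113, 0.2887)
  lambda* = (9.9577, -6.2606)
  f(x*)   = 8.081

x* = (-0.8662, 1.7113, 0.2887), lambda* = (9.9577, -6.2606)


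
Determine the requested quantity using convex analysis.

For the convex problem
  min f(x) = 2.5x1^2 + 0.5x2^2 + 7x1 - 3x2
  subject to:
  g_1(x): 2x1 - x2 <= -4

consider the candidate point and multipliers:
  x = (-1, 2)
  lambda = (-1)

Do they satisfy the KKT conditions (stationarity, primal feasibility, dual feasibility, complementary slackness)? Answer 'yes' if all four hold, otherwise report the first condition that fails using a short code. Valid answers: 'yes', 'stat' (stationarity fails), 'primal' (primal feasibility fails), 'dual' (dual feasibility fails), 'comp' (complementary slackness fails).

Gradient of f: grad f(x) = Q x + c = (2, -1)
Constraint values g_i(x) = a_i^T x - b_i:
  g_1((-1, 2)) = 0
Stationarity residual: grad f(x) + sum_i lambda_i a_i = (0, 0)
  -> stationarity OK
Primal feasibility (all g_i <= 0): OK
Dual feasibility (all lambda_i >= 0): FAILS
Complementary slackness (lambda_i * g_i(x) = 0 for all i): OK

Verdict: the first failing condition is dual_feasibility -> dual.

dual


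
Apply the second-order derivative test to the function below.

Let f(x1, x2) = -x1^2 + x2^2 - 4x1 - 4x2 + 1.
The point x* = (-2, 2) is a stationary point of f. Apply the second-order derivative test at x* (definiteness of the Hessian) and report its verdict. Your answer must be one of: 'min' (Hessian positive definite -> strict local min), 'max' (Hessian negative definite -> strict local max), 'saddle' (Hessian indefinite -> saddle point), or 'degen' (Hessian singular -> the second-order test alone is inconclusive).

Compute the Hessian H = grad^2 f:
  H = [[-2, 0], [0, 2]]
Verify stationarity: grad f(x*) = H x* + g = (0, 0).
Eigenvalues of H: -2, 2.
Eigenvalues have mixed signs, so H is indefinite -> x* is a saddle point.

saddle


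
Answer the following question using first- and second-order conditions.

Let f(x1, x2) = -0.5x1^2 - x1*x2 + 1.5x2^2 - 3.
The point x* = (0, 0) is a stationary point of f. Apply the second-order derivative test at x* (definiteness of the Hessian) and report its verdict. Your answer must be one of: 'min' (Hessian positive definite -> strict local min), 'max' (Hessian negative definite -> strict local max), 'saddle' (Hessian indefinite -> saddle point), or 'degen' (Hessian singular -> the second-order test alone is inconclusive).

Compute the Hessian H = grad^2 f:
  H = [[-1, -1], [-1, 3]]
Verify stationarity: grad f(x*) = H x* + g = (0, 0).
Eigenvalues of H: -1.2361, 3.2361.
Eigenvalues have mixed signs, so H is indefinite -> x* is a saddle point.

saddle


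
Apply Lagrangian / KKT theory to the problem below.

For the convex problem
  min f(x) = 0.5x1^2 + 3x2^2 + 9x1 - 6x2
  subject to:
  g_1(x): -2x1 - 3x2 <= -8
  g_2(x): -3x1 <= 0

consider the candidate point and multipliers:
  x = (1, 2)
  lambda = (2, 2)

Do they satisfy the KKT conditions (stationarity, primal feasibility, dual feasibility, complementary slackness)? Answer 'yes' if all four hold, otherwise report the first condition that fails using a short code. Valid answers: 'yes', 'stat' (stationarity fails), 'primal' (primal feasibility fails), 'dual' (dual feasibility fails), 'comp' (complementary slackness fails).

Gradient of f: grad f(x) = Q x + c = (10, 6)
Constraint values g_i(x) = a_i^T x - b_i:
  g_1((1, 2)) = 0
  g_2((1, 2)) = -3
Stationarity residual: grad f(x) + sum_i lambda_i a_i = (0, 0)
  -> stationarity OK
Primal feasibility (all g_i <= 0): OK
Dual feasibility (all lambda_i >= 0): OK
Complementary slackness (lambda_i * g_i(x) = 0 for all i): FAILS

Verdict: the first failing condition is complementary_slackness -> comp.

comp


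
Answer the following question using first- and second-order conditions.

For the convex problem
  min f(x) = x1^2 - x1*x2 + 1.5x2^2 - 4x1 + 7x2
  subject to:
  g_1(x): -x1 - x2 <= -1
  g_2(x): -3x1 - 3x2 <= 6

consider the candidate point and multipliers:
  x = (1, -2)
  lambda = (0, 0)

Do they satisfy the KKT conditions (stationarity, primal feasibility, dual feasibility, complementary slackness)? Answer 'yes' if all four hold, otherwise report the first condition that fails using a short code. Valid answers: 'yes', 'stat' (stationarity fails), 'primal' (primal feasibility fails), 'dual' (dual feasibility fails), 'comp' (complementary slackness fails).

Gradient of f: grad f(x) = Q x + c = (0, 0)
Constraint values g_i(x) = a_i^T x - b_i:
  g_1((1, -2)) = 2
  g_2((1, -2)) = -3
Stationarity residual: grad f(x) + sum_i lambda_i a_i = (0, 0)
  -> stationarity OK
Primal feasibility (all g_i <= 0): FAILS
Dual feasibility (all lambda_i >= 0): OK
Complementary slackness (lambda_i * g_i(x) = 0 for all i): OK

Verdict: the first failing condition is primal_feasibility -> primal.

primal


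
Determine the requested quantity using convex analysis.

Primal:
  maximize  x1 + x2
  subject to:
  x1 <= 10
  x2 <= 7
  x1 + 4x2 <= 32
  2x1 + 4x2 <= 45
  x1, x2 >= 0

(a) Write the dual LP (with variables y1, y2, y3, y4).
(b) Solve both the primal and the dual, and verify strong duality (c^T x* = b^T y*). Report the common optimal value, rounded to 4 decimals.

The standard primal-dual pair for 'max c^T x s.t. A x <= b, x >= 0' is:
  Dual:  min b^T y  s.t.  A^T y >= c,  y >= 0.

So the dual LP is:
  minimize  10y1 + 7y2 + 32y3 + 45y4
  subject to:
    y1 + y3 + 2y4 >= 1
    y2 + 4y3 + 4y4 >= 1
    y1, y2, y3, y4 >= 0

Solving the primal: x* = (10, 5.5).
  primal value c^T x* = 15.5.
Solving the dual: y* = (0.75, 0, 0.25, 0).
  dual value b^T y* = 15.5.
Strong duality: c^T x* = b^T y*. Confirmed.

15.5


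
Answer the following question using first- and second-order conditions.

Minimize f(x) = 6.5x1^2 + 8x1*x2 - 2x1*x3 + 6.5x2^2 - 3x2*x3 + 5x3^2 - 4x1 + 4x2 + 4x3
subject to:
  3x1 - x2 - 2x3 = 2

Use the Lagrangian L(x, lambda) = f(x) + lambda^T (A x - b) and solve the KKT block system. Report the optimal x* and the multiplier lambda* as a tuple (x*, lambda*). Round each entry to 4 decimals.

Form the Lagrangian:
  L(x, lambda) = (1/2) x^T Q x + c^T x + lambda^T (A x - b)
Stationarity (grad_x L = 0): Q x + c + A^T lambda = 0.
Primal feasibility: A x = b.

This gives the KKT block system:
  [ Q   A^T ] [ x     ]   [-c ]
  [ A    0  ] [ lambda ] = [ b ]

Solving the linear system:
  x*      = (0.3232, -0.4881, -0.2711)
  lambda* = (1.0536)
  f(x*)   = -3.2184

x* = (0.3232, -0.4881, -0.2711), lambda* = (1.0536)


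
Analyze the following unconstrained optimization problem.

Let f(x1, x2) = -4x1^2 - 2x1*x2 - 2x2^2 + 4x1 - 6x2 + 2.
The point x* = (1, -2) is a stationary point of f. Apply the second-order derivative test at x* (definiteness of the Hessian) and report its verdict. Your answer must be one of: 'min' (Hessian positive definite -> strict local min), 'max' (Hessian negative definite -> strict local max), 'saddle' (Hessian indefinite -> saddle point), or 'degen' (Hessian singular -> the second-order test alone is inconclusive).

Compute the Hessian H = grad^2 f:
  H = [[-8, -2], [-2, -4]]
Verify stationarity: grad f(x*) = H x* + g = (0, 0).
Eigenvalues of H: -8.8284, -3.1716.
Both eigenvalues < 0, so H is negative definite -> x* is a strict local max.

max


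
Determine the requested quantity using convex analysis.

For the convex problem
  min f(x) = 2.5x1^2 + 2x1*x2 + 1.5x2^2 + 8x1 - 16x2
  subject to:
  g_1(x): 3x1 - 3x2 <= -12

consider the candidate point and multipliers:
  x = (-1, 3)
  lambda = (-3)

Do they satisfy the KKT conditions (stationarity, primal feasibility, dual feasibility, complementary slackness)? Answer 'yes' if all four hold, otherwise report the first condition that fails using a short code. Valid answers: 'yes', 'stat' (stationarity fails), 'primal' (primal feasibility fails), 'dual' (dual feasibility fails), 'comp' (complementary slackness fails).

Gradient of f: grad f(x) = Q x + c = (9, -9)
Constraint values g_i(x) = a_i^T x - b_i:
  g_1((-1, 3)) = 0
Stationarity residual: grad f(x) + sum_i lambda_i a_i = (0, 0)
  -> stationarity OK
Primal feasibility (all g_i <= 0): OK
Dual feasibility (all lambda_i >= 0): FAILS
Complementary slackness (lambda_i * g_i(x) = 0 for all i): OK

Verdict: the first failing condition is dual_feasibility -> dual.

dual


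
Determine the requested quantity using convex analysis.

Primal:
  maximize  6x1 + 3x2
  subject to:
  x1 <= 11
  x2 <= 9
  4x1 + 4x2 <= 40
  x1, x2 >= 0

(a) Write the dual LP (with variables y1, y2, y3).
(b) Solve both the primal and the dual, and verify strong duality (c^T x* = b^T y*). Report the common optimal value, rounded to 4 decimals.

The standard primal-dual pair for 'max c^T x s.t. A x <= b, x >= 0' is:
  Dual:  min b^T y  s.t.  A^T y >= c,  y >= 0.

So the dual LP is:
  minimize  11y1 + 9y2 + 40y3
  subject to:
    y1 + 4y3 >= 6
    y2 + 4y3 >= 3
    y1, y2, y3 >= 0

Solving the primal: x* = (10, 0).
  primal value c^T x* = 60.
Solving the dual: y* = (0, 0, 1.5).
  dual value b^T y* = 60.
Strong duality: c^T x* = b^T y*. Confirmed.

60
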